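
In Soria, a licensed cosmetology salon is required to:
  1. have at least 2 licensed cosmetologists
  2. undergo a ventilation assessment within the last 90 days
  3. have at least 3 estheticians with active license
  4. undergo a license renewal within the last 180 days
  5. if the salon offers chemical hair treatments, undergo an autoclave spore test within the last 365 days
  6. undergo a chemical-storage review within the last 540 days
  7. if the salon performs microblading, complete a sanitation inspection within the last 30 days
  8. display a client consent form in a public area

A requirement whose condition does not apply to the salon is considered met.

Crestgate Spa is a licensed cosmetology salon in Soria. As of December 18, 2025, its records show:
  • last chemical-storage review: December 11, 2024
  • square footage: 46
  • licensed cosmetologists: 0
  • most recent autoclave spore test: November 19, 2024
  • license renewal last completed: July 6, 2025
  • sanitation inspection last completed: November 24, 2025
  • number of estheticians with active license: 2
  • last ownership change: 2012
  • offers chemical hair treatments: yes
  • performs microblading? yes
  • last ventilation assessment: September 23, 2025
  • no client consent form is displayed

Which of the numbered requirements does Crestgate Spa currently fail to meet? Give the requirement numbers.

1, 3, 5, 8

1. licensed cosmetologists 0 < 2 → not met
2. ventilation assessment 86 days ago vs limit 90 → met
3. estheticians with active license 2 < 3 → not met
4. license renewal 165 days ago vs limit 180 → met
5. condition 'offers chemical hair treatments' holds; autoclave spore test 394 days ago vs limit 365 → not met
6. chemical-storage review 372 days ago vs limit 540 → met
7. condition 'performs microblading' holds; sanitation inspection 24 days ago vs limit 30 → met
8. client consent form absent → not met
Not met: 1, 3, 5, 8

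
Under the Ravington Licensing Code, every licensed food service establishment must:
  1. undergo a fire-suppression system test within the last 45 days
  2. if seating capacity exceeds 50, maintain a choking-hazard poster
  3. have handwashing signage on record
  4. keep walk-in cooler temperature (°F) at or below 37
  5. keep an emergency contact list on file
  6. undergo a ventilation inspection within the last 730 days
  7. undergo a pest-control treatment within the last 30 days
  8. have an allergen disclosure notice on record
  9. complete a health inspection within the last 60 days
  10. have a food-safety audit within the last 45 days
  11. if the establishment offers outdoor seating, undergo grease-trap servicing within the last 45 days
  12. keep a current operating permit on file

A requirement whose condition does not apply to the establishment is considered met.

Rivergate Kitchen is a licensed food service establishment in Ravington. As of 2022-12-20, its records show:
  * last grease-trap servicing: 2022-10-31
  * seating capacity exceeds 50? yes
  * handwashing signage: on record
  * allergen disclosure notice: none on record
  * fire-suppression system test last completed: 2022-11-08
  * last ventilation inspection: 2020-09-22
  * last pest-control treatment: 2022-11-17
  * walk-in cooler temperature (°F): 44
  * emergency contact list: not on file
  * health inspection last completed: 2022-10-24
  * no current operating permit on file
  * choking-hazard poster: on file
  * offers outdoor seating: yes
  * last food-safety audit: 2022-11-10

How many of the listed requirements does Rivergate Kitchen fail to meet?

1. fire-suppression system test 42 days ago vs limit 45 → met
2. condition 'seating capacity exceeds 50' holds; choking-hazard poster present → met
3. handwashing signage present → met
4. walk-in cooler temperature (°F) 44 > 37 → not met
5. emergency contact list absent → not met
6. ventilation inspection 819 days ago vs limit 730 → not met
7. pest-control treatment 33 days ago vs limit 30 → not met
8. allergen disclosure notice absent → not met
9. health inspection 57 days ago vs limit 60 → met
10. food-safety audit 40 days ago vs limit 45 → met
11. condition 'offers outdoor seating' holds; grease-trap servicing 50 days ago vs limit 45 → not met
12. current operating permit absent → not met
Not met: 7 of 12

7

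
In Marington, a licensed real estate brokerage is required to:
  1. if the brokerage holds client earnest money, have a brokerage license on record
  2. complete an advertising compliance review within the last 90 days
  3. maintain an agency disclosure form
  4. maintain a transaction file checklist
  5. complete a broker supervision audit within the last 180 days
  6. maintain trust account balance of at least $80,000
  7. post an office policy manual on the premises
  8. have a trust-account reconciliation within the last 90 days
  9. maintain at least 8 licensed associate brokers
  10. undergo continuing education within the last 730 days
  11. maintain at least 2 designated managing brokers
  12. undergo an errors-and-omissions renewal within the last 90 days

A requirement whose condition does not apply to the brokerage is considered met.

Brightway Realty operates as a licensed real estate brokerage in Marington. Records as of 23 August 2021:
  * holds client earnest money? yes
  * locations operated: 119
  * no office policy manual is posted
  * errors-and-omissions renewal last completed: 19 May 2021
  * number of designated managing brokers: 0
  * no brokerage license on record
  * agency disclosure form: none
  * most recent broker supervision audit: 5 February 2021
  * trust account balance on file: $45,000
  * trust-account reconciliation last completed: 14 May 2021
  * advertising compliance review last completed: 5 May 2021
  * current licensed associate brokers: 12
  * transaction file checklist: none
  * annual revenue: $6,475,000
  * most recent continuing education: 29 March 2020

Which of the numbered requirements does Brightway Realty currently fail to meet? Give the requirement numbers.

1. condition 'holds client earnest money' holds; brokerage license absent → not met
2. advertising compliance review 110 days ago vs limit 90 → not met
3. agency disclosure form absent → not met
4. transaction file checklist absent → not met
5. broker supervision audit 199 days ago vs limit 180 → not met
6. trust account balance $45,000 < $80,000 → not met
7. office policy manual absent → not met
8. trust-account reconciliation 101 days ago vs limit 90 → not met
9. licensed associate brokers 12 ≥ 8 → met
10. continuing education 512 days ago vs limit 730 → met
11. designated managing brokers 0 < 2 → not met
12. errors-and-omissions renewal 96 days ago vs limit 90 → not met
Not met: 1, 2, 3, 4, 5, 6, 7, 8, 11, 12

1, 2, 3, 4, 5, 6, 7, 8, 11, 12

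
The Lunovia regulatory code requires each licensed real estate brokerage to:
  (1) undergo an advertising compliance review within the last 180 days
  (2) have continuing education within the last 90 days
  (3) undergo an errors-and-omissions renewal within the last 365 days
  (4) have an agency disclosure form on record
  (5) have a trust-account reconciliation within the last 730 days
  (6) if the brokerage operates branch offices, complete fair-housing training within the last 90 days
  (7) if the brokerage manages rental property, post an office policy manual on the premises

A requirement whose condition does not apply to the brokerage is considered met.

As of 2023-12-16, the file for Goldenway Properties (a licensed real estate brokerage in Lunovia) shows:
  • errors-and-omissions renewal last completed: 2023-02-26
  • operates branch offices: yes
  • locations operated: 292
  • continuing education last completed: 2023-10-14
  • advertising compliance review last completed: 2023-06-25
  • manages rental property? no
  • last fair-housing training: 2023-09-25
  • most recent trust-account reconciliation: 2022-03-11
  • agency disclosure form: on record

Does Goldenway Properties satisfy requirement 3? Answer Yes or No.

Yes

3. errors-and-omissions renewal 293 days ago vs limit 365 → met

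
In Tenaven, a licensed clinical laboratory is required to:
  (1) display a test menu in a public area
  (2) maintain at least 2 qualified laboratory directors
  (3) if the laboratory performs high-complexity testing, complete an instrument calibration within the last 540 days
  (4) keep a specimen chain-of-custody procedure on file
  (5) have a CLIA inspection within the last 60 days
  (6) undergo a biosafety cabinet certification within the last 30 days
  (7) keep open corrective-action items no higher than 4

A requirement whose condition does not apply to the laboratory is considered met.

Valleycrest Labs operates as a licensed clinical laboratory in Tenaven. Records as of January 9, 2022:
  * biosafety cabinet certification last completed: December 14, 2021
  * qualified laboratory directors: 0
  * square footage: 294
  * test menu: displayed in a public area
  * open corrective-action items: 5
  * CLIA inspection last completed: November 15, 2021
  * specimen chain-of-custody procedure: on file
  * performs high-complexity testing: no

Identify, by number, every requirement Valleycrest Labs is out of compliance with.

2, 7

1. test menu present → met
2. qualified laboratory directors 0 < 2 → not met
3. condition 'performs high-complexity testing' does not hold → requirement n/a → met
4. specimen chain-of-custody procedure present → met
5. CLIA inspection 55 days ago vs limit 60 → met
6. biosafety cabinet certification 26 days ago vs limit 30 → met
7. open corrective-action items 5 > 4 → not met
Not met: 2, 7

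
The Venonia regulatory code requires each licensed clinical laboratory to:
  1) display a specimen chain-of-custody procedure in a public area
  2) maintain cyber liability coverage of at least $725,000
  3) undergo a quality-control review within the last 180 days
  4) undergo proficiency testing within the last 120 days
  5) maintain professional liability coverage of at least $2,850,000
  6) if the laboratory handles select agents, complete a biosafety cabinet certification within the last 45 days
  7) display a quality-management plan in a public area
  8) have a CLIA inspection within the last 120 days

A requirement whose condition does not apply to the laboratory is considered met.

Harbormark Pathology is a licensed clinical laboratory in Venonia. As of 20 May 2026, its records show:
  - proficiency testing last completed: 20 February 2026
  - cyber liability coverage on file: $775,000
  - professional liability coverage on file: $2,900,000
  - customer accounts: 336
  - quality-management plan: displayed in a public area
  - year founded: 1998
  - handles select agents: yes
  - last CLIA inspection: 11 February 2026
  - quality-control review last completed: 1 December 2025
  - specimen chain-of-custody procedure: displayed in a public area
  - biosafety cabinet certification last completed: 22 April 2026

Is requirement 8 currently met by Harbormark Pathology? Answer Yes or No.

Yes

8. CLIA inspection 98 days ago vs limit 120 → met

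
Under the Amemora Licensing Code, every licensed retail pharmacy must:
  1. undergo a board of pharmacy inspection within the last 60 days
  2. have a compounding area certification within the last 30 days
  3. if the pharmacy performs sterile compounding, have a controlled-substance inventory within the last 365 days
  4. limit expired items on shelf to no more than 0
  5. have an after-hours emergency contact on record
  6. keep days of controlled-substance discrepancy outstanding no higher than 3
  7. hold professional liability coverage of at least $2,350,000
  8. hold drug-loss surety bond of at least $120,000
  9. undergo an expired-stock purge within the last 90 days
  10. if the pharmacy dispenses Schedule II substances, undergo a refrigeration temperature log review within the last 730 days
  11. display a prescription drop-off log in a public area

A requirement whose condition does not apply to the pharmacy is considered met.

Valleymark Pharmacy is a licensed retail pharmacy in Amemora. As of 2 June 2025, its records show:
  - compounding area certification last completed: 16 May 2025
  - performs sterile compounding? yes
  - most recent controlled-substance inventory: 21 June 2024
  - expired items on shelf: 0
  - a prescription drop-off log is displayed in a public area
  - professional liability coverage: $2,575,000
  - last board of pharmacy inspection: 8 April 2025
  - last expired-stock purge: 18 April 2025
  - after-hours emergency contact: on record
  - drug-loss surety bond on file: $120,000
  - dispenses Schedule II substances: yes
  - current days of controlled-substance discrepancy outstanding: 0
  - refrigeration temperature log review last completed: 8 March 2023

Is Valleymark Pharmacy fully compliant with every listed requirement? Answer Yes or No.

1. board of pharmacy inspection 55 days ago vs limit 60 → met
2. compounding area certification 17 days ago vs limit 30 → met
3. condition 'performs sterile compounding' holds; controlled-substance inventory 346 days ago vs limit 365 → met
4. expired items on shelf 0 ≤ 0 → met
5. after-hours emergency contact present → met
6. days of controlled-substance discrepancy outstanding 0 ≤ 3 → met
7. professional liability coverage $2,575,000 ≥ $2,350,000 → met
8. drug-loss surety bond $120,000 ≥ $120,000 → met
9. expired-stock purge 45 days ago vs limit 90 → met
10. condition 'dispenses Schedule II substances' holds; refrigeration temperature log review 817 days ago vs limit 730 → not met
11. prescription drop-off log present → met
Not met: 10

No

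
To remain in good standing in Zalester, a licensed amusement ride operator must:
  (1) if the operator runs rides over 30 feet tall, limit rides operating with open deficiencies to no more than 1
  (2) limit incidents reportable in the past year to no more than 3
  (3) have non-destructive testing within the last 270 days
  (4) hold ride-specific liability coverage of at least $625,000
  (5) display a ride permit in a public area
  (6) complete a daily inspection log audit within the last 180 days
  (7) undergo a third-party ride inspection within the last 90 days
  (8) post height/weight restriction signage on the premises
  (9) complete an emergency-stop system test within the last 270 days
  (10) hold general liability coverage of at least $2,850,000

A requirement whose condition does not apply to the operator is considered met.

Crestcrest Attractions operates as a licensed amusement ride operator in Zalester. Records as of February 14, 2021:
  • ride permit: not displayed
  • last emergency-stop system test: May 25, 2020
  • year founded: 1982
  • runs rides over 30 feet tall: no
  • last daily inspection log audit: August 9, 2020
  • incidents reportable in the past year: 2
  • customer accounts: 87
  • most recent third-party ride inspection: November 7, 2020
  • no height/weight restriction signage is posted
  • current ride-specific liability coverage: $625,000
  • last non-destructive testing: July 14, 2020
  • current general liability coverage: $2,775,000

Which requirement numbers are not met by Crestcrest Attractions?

1. condition 'runs rides over 30 feet tall' does not hold → requirement n/a → met
2. incidents reportable in the past year 2 ≤ 3 → met
3. non-destructive testing 215 days ago vs limit 270 → met
4. ride-specific liability coverage $625,000 ≥ $625,000 → met
5. ride permit absent → not met
6. daily inspection log audit 189 days ago vs limit 180 → not met
7. third-party ride inspection 99 days ago vs limit 90 → not met
8. height/weight restriction signage absent → not met
9. emergency-stop system test 265 days ago vs limit 270 → met
10. general liability coverage $2,775,000 < $2,850,000 → not met
Not met: 5, 6, 7, 8, 10

5, 6, 7, 8, 10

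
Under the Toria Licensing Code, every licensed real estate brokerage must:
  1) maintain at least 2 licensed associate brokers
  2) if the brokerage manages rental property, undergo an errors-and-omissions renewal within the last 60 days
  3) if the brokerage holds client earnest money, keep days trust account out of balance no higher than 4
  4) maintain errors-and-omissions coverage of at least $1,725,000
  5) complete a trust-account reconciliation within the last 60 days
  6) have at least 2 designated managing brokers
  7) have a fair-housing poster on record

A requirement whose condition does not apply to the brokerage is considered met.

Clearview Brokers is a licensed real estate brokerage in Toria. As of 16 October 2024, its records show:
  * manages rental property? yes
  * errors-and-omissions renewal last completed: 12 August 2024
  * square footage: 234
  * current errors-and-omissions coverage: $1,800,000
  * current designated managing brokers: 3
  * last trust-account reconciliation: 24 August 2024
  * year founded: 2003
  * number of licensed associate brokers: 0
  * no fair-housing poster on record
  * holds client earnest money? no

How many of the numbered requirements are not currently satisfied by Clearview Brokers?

3

1. licensed associate brokers 0 < 2 → not met
2. condition 'manages rental property' holds; errors-and-omissions renewal 65 days ago vs limit 60 → not met
3. condition 'holds client earnest money' does not hold → requirement n/a → met
4. errors-and-omissions coverage $1,800,000 ≥ $1,725,000 → met
5. trust-account reconciliation 53 days ago vs limit 60 → met
6. designated managing brokers 3 ≥ 2 → met
7. fair-housing poster absent → not met
Not met: 3 of 7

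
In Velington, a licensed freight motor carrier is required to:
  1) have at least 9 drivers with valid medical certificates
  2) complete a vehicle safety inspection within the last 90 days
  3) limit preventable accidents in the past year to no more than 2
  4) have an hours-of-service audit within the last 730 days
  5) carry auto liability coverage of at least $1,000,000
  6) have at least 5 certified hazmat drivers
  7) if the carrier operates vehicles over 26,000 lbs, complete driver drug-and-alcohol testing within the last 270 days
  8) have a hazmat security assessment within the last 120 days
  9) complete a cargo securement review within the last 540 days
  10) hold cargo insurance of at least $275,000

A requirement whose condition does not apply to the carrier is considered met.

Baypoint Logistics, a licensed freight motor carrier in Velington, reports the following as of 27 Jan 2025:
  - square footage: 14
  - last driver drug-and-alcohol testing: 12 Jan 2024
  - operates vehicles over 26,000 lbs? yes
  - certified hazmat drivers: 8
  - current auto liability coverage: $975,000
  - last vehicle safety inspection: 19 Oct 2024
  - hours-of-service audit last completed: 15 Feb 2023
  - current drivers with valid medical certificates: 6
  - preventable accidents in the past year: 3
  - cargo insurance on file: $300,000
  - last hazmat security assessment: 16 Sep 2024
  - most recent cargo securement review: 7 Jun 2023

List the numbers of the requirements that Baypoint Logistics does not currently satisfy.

1, 2, 3, 5, 7, 8, 9

1. drivers with valid medical certificates 6 < 9 → not met
2. vehicle safety inspection 100 days ago vs limit 90 → not met
3. preventable accidents in the past year 3 > 2 → not met
4. hours-of-service audit 712 days ago vs limit 730 → met
5. auto liability coverage $975,000 < $1,000,000 → not met
6. certified hazmat drivers 8 ≥ 5 → met
7. condition 'operates vehicles over 26,000 lbs' holds; driver drug-and-alcohol testing 381 days ago vs limit 270 → not met
8. hazmat security assessment 133 days ago vs limit 120 → not met
9. cargo securement review 600 days ago vs limit 540 → not met
10. cargo insurance $300,000 ≥ $275,000 → met
Not met: 1, 2, 3, 5, 7, 8, 9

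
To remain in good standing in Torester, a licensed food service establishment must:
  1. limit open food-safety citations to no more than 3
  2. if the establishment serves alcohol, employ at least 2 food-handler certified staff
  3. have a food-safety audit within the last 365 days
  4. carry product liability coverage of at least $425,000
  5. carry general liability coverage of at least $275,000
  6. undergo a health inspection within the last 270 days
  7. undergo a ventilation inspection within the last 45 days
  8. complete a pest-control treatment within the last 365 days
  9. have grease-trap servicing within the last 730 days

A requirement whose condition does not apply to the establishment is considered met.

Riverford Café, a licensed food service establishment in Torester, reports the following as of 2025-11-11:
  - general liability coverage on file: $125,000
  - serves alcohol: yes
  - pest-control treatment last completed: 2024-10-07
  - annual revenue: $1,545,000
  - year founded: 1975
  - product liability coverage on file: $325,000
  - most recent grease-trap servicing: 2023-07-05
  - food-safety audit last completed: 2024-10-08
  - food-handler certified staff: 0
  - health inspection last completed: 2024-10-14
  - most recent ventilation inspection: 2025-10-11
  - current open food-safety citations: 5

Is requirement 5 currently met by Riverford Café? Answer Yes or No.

No

5. general liability coverage $125,000 < $275,000 → not met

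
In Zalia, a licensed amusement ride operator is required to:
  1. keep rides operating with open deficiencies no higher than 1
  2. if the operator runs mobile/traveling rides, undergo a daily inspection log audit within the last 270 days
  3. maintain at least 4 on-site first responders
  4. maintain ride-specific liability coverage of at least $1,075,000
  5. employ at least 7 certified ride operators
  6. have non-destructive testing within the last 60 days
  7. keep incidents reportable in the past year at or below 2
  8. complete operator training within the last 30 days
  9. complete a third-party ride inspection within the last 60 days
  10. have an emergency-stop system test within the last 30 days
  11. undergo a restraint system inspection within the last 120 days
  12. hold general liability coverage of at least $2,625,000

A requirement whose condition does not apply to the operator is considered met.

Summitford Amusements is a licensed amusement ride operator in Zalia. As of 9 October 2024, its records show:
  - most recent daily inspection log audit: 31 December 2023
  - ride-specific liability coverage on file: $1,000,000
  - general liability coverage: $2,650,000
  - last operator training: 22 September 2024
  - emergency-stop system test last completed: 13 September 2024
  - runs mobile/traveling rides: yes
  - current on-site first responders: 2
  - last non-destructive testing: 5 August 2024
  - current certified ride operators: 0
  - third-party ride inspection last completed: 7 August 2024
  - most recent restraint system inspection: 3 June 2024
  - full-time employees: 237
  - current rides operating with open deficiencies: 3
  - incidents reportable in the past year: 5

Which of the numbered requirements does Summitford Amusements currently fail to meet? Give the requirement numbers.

1. rides operating with open deficiencies 3 > 1 → not met
2. condition 'runs mobile/traveling rides' holds; daily inspection log audit 283 days ago vs limit 270 → not met
3. on-site first responders 2 < 4 → not met
4. ride-specific liability coverage $1,000,000 < $1,075,000 → not met
5. certified ride operators 0 < 7 → not met
6. non-destructive testing 65 days ago vs limit 60 → not met
7. incidents reportable in the past year 5 > 2 → not met
8. operator training 17 days ago vs limit 30 → met
9. third-party ride inspection 63 days ago vs limit 60 → not met
10. emergency-stop system test 26 days ago vs limit 30 → met
11. restraint system inspection 128 days ago vs limit 120 → not met
12. general liability coverage $2,650,000 ≥ $2,625,000 → met
Not met: 1, 2, 3, 4, 5, 6, 7, 9, 11

1, 2, 3, 4, 5, 6, 7, 9, 11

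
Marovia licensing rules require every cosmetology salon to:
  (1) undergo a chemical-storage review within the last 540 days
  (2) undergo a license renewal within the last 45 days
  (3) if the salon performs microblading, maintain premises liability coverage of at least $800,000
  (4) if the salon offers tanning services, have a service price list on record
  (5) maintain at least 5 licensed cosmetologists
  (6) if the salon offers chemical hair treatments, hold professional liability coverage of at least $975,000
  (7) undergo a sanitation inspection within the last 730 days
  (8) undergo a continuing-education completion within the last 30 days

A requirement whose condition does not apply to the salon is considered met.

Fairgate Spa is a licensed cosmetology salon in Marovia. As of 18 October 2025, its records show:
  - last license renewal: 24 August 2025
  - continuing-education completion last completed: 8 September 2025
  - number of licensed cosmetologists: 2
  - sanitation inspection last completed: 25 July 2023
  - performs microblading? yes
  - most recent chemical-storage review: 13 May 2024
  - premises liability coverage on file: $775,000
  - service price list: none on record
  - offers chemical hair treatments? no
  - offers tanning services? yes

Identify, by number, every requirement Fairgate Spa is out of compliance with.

1. chemical-storage review 523 days ago vs limit 540 → met
2. license renewal 55 days ago vs limit 45 → not met
3. condition 'performs microblading' holds; premises liability coverage $775,000 < $800,000 → not met
4. condition 'offers tanning services' holds; service price list absent → not met
5. licensed cosmetologists 2 < 5 → not met
6. condition 'offers chemical hair treatments' does not hold → requirement n/a → met
7. sanitation inspection 816 days ago vs limit 730 → not met
8. continuing-education completion 40 days ago vs limit 30 → not met
Not met: 2, 3, 4, 5, 7, 8

2, 3, 4, 5, 7, 8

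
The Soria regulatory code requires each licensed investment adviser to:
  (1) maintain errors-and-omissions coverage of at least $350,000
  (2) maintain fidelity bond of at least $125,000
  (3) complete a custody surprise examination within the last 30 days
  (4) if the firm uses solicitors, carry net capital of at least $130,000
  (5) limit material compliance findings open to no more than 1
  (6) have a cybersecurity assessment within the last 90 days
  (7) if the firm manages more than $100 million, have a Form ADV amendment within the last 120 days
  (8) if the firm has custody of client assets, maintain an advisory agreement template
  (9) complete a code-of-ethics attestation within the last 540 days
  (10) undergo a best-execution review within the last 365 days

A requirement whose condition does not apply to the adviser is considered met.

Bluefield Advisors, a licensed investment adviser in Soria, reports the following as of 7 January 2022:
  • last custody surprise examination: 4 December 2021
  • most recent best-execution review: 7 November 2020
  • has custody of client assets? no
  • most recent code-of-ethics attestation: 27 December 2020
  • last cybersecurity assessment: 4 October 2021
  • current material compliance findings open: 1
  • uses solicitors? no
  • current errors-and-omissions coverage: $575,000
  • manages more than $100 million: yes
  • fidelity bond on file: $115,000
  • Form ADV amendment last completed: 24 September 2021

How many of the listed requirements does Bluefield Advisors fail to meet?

1. errors-and-omissions coverage $575,000 ≥ $350,000 → met
2. fidelity bond $115,000 < $125,000 → not met
3. custody surprise examination 34 days ago vs limit 30 → not met
4. condition 'uses solicitors' does not hold → requirement n/a → met
5. material compliance findings open 1 ≤ 1 → met
6. cybersecurity assessment 95 days ago vs limit 90 → not met
7. condition 'manages more than $100 million' holds; Form ADV amendment 105 days ago vs limit 120 → met
8. condition 'has custody of client assets' does not hold → requirement n/a → met
9. code-of-ethics attestation 376 days ago vs limit 540 → met
10. best-execution review 426 days ago vs limit 365 → not met
Not met: 4 of 10

4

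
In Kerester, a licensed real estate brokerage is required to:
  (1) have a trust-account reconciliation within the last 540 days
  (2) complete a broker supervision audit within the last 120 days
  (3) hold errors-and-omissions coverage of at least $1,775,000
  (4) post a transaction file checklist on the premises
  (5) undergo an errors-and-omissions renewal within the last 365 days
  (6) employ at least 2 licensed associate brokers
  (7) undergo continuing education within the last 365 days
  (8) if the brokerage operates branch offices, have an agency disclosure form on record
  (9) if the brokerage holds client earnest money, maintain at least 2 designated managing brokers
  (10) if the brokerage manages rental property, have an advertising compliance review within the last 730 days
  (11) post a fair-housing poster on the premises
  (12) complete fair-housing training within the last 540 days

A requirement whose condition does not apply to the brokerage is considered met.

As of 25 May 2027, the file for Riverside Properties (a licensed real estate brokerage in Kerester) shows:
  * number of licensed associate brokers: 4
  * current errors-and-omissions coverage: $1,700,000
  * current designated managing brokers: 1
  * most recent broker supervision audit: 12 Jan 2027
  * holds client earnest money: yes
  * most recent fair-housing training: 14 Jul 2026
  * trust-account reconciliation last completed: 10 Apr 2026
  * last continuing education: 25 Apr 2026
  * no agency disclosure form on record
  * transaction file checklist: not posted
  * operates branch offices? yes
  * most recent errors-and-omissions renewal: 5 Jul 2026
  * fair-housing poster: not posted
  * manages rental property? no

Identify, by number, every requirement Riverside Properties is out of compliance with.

2, 3, 4, 7, 8, 9, 11

1. trust-account reconciliation 410 days ago vs limit 540 → met
2. broker supervision audit 133 days ago vs limit 120 → not met
3. errors-and-omissions coverage $1,700,000 < $1,775,000 → not met
4. transaction file checklist absent → not met
5. errors-and-omissions renewal 324 days ago vs limit 365 → met
6. licensed associate brokers 4 ≥ 2 → met
7. continuing education 395 days ago vs limit 365 → not met
8. condition 'operates branch offices' holds; agency disclosure form absent → not met
9. condition 'holds client earnest money' holds; designated managing brokers 1 < 2 → not met
10. condition 'manages rental property' does not hold → requirement n/a → met
11. fair-housing poster absent → not met
12. fair-housing training 315 days ago vs limit 540 → met
Not met: 2, 3, 4, 7, 8, 9, 11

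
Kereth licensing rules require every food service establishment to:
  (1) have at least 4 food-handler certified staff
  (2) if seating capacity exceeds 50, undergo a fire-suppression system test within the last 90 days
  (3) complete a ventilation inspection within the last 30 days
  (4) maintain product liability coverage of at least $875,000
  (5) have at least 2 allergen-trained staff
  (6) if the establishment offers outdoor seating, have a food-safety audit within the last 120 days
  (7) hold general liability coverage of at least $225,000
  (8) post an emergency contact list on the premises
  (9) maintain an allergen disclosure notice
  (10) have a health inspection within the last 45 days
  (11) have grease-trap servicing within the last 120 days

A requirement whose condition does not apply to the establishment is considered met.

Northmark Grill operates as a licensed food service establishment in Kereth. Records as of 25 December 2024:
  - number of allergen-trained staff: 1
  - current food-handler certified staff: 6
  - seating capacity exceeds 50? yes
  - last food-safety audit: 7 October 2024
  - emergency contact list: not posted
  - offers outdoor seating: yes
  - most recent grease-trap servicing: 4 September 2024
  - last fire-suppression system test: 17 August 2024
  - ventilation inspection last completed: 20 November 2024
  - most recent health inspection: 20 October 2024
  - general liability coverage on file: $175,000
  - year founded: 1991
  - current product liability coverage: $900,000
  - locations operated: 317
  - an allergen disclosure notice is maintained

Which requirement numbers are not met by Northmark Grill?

1. food-handler certified staff 6 ≥ 4 → met
2. condition 'seating capacity exceeds 50' holds; fire-suppression system test 130 days ago vs limit 90 → not met
3. ventilation inspection 35 days ago vs limit 30 → not met
4. product liability coverage $900,000 ≥ $875,000 → met
5. allergen-trained staff 1 < 2 → not met
6. condition 'offers outdoor seating' holds; food-safety audit 79 days ago vs limit 120 → met
7. general liability coverage $175,000 < $225,000 → not met
8. emergency contact list absent → not met
9. allergen disclosure notice present → met
10. health inspection 66 days ago vs limit 45 → not met
11. grease-trap servicing 112 days ago vs limit 120 → met
Not met: 2, 3, 5, 7, 8, 10

2, 3, 5, 7, 8, 10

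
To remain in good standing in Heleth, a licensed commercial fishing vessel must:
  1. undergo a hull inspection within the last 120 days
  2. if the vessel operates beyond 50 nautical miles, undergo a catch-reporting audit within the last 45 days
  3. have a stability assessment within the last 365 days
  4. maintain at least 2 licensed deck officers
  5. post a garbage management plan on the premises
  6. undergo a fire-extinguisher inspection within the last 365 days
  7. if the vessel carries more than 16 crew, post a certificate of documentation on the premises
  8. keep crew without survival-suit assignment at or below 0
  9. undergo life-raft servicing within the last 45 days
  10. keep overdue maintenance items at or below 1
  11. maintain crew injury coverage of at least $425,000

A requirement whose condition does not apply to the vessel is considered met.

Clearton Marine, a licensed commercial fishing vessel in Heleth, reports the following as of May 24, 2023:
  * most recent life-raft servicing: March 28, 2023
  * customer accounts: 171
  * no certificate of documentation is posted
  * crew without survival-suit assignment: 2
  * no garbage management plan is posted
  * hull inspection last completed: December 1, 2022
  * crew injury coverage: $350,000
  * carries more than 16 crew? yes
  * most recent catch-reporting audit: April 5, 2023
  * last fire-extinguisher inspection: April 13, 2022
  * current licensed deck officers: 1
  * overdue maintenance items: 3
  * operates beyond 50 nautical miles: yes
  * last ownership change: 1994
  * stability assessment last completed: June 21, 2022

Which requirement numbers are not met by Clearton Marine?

1, 2, 4, 5, 6, 7, 8, 9, 10, 11

1. hull inspection 174 days ago vs limit 120 → not met
2. condition 'operates beyond 50 nautical miles' holds; catch-reporting audit 49 days ago vs limit 45 → not met
3. stability assessment 337 days ago vs limit 365 → met
4. licensed deck officers 1 < 2 → not met
5. garbage management plan absent → not met
6. fire-extinguisher inspection 406 days ago vs limit 365 → not met
7. condition 'carries more than 16 crew' holds; certificate of documentation absent → not met
8. crew without survival-suit assignment 2 > 0 → not met
9. life-raft servicing 57 days ago vs limit 45 → not met
10. overdue maintenance items 3 > 1 → not met
11. crew injury coverage $350,000 < $425,000 → not met
Not met: 1, 2, 4, 5, 6, 7, 8, 9, 10, 11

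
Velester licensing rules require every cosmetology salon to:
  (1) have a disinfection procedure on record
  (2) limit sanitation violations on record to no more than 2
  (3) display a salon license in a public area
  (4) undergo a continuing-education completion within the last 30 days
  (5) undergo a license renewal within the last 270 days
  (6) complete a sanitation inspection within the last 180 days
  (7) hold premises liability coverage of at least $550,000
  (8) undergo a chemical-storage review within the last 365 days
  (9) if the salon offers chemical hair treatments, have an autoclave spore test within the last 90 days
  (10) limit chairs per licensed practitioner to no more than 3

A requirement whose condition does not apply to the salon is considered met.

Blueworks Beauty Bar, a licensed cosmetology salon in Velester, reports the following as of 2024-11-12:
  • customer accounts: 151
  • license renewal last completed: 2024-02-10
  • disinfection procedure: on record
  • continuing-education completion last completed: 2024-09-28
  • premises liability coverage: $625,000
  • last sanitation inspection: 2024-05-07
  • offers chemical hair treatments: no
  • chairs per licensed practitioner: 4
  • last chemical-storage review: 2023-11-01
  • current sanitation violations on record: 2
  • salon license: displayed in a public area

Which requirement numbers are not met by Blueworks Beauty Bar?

1. disinfection procedure present → met
2. sanitation violations on record 2 ≤ 2 → met
3. salon license present → met
4. continuing-education completion 45 days ago vs limit 30 → not met
5. license renewal 276 days ago vs limit 270 → not met
6. sanitation inspection 189 days ago vs limit 180 → not met
7. premises liability coverage $625,000 ≥ $550,000 → met
8. chemical-storage review 377 days ago vs limit 365 → not met
9. condition 'offers chemical hair treatments' does not hold → requirement n/a → met
10. chairs per licensed practitioner 4 > 3 → not met
Not met: 4, 5, 6, 8, 10

4, 5, 6, 8, 10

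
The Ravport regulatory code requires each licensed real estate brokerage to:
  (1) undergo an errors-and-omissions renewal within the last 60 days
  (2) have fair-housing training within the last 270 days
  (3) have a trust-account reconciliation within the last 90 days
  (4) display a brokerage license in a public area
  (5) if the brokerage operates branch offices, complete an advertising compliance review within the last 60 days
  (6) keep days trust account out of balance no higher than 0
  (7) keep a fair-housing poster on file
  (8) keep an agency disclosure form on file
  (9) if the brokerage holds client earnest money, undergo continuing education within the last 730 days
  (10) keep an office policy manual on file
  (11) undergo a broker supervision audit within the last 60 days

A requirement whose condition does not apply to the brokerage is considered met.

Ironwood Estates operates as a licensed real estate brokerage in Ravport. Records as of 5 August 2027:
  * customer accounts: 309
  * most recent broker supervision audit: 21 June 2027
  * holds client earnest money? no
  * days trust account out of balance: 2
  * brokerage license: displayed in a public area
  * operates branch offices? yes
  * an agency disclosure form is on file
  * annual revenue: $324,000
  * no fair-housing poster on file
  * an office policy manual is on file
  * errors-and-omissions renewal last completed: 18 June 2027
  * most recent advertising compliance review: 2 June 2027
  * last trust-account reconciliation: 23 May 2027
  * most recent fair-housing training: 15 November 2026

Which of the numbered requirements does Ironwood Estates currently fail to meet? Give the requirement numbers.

1. errors-and-omissions renewal 48 days ago vs limit 60 → met
2. fair-housing training 263 days ago vs limit 270 → met
3. trust-account reconciliation 74 days ago vs limit 90 → met
4. brokerage license present → met
5. condition 'operates branch offices' holds; advertising compliance review 64 days ago vs limit 60 → not met
6. days trust account out of balance 2 > 0 → not met
7. fair-housing poster absent → not met
8. agency disclosure form present → met
9. condition 'holds client earnest money' does not hold → requirement n/a → met
10. office policy manual present → met
11. broker supervision audit 45 days ago vs limit 60 → met
Not met: 5, 6, 7

5, 6, 7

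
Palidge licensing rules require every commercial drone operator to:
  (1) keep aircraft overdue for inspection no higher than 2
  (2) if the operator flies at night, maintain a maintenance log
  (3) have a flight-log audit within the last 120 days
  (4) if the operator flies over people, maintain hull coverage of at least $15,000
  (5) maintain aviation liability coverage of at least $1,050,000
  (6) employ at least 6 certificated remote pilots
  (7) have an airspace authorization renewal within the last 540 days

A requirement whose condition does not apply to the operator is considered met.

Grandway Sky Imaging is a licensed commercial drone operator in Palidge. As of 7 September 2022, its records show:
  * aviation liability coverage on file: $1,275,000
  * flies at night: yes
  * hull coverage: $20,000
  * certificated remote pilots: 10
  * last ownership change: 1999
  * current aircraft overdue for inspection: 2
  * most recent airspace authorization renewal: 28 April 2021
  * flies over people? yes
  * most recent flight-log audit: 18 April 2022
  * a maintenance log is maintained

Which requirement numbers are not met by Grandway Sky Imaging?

1. aircraft overdue for inspection 2 ≤ 2 → met
2. condition 'flies at night' holds; maintenance log present → met
3. flight-log audit 142 days ago vs limit 120 → not met
4. condition 'flies over people' holds; hull coverage $20,000 ≥ $15,000 → met
5. aviation liability coverage $1,275,000 ≥ $1,050,000 → met
6. certificated remote pilots 10 ≥ 6 → met
7. airspace authorization renewal 497 days ago vs limit 540 → met
Not met: 3

3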